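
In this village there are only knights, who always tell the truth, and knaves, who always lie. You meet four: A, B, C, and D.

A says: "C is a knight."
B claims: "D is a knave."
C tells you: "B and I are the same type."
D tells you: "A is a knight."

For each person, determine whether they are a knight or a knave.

A: knave, B: knight, C: knave, D: knave

Consider A. Suppose A is a knight.
Then no assignment of the remaining roles makes every statement match its speaker's type — contradiction.
So A is a knave.
With that fixed, D's statement is false, so D is a knave.
With that fixed, B's statement is true, so B is a knight.
Consider C. Suppose C is a knight.
Then A's statement comes out true, contradicting A being a knave.
So C is a knave.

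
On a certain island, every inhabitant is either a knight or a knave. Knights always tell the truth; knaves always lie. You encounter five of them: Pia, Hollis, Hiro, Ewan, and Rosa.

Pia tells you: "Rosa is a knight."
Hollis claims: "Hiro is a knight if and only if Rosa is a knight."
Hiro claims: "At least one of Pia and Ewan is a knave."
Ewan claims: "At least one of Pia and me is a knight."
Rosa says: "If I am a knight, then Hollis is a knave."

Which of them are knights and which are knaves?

Consider Pia. Suppose Pia is a knave.
Then no assignment of the remaining roles makes every statement match its speaker's type — contradiction.
So Pia is a knight.
With that fixed, Ewan's statement is true, so Ewan is a knight.
With that fixed, Hiro's statement is false, so Hiro is a knave.
Consider Hollis. Suppose Hollis is a knight.
Then whichever role Rosa has, Rosa's statement has the wrong truth value — contradiction.
So Hollis is a knave.
With that fixed, Rosa's statement is true, so Rosa is a knight.

Pia: knight, Hollis: knave, Hiro: knave, Ewan: knight, Rosa: knight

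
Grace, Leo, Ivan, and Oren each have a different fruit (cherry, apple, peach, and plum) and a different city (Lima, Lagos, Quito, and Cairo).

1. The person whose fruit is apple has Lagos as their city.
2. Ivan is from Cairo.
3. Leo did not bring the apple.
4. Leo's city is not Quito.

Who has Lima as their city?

With clues 1–2, Ivan is impossible for the one with city Lima.
With clues 1–4, Grace and Oren are impossible for the one with city Lima.
That leaves Leo.

Leo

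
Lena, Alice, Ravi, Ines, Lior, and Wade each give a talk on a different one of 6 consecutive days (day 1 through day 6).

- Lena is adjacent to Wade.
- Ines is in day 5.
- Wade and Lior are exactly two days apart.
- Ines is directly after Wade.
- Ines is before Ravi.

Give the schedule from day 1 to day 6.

Alice, Lior, Lena, Wade, Ines, Ravi

From clues 1–2: Ines → day 5.
From clues 1–3: Lena is in {1,2,3,4}.
From clues 1–4: Lena → day 3, Wade → day 4.
From clues 1–5: Alice → day 1, Lior → day 2, Ravi → day 6.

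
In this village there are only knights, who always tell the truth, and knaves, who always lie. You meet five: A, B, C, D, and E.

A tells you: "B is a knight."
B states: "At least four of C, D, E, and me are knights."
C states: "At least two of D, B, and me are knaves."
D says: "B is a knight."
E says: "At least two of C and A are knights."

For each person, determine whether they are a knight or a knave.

Consider A. Suppose A is a knight.
Then no assignment of the remaining roles makes every statement match its speaker's type — contradiction.
So A is a knave.
With that fixed, E's statement is false, so E is a knave.
With that fixed, B's statement is false, so B is a knave.
With that fixed, D's statement is false, so D is a knave.
With that fixed, C's statement is true, so C is a knight.

A: knave, B: knave, C: knight, D: knave, E: knave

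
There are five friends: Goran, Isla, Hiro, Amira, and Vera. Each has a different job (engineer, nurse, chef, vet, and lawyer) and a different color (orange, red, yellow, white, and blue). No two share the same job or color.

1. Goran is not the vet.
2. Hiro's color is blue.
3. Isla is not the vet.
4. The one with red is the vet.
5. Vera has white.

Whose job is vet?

Amira

Clue 1 rules out Goran for the one with job vet.
With clues 1–3, Isla is impossible for the one with job vet.
With clues 1–4, Hiro is impossible for the one with job vet.
With clues 1–5, Vera is impossible for the one with job vet.
That leaves Amira.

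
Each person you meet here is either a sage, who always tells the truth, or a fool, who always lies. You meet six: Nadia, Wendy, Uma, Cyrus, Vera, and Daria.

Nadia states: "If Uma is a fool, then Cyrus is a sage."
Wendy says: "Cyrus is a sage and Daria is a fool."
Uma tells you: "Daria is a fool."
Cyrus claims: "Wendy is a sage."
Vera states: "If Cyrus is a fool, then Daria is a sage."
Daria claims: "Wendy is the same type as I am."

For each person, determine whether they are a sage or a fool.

Nadia: sage, Wendy: sage, Uma: sage, Cyrus: sage, Vera: sage, Daria: fool

Consider Nadia. Suppose Nadia is a fool.
Then no assignment of the remaining roles makes every statement match its speaker's type — contradiction.
So Nadia is a sage.
Consider Wendy. Suppose Wendy is a fool.
Then whichever role Daria has, Daria's statement has the wrong truth value — contradiction.
So Wendy is a sage.
With that fixed, Cyrus's statement is true, so Cyrus is a sage.
With that fixed, Vera's statement is true, so Vera is a sage.
Consider Uma. Suppose Uma is a fool.
Then no assignment of the remaining roles makes every statement match its speaker's type — contradiction.
So Uma is a sage.
Consider Daria. Suppose Daria is a sage.
Then Wendy's statement comes out false, contradicting Wendy being a sage.
So Daria is a fool.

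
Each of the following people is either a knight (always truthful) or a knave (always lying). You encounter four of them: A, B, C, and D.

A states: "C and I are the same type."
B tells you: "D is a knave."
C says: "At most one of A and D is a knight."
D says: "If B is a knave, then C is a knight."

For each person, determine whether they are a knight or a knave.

A: knave, B: knave, C: knight, D: knight

Consider A. Suppose A is a knight.
Then no assignment of the remaining roles makes every statement match its speaker's type — contradiction.
So A is a knave.
With that fixed, C's statement is true, so C is a knight.
With that fixed, D's statement is true, so D is a knight.
With that fixed, B's statement is false, so B is a knave.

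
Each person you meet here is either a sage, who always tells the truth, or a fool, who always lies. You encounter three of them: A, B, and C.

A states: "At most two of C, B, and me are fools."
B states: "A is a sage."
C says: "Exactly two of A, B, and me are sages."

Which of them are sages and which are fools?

Consider A. Suppose A is a sage.
Then no assignment of the remaining roles makes every statement match its speaker's type — contradiction.
So A is a fool.
With that fixed, B's statement is false, so B is a fool.
With that fixed, C's statement is false, so C is a fool.

A: fool, B: fool, C: fool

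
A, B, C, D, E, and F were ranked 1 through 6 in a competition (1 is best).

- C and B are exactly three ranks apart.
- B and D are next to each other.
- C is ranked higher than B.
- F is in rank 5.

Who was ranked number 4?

With clues 1–3, C is ruled out for rank 4.
With clues 1–4, A, D, E, and F are ruled out for rank 4.
So rank 4 is B.

B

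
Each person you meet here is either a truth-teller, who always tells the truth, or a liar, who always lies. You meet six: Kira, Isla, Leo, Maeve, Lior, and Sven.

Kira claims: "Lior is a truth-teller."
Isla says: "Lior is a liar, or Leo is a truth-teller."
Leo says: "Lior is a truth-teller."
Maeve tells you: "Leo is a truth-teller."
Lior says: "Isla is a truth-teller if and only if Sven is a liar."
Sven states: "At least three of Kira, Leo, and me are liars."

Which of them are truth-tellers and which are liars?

Kira: truth-teller, Isla: truth-teller, Leo: truth-teller, Maeve: truth-teller, Lior: truth-teller, Sven: liar

Consider Kira. Suppose Kira is a liar.
Then no assignment of the remaining roles makes every statement match its speaker's type — contradiction.
So Kira is a truth-teller.
With that fixed, Sven's statement is false, so Sven is a liar.
Consider Isla. Suppose Isla is a liar.
Then no assignment of the remaining roles makes every statement match its speaker's type — contradiction.
So Isla is a truth-teller.
With that fixed, Lior's statement is true, so Lior is a truth-teller.
With that fixed, Leo's statement is true, so Leo is a truth-teller.
With that fixed, Maeve's statement is true, so Maeve is a truth-teller.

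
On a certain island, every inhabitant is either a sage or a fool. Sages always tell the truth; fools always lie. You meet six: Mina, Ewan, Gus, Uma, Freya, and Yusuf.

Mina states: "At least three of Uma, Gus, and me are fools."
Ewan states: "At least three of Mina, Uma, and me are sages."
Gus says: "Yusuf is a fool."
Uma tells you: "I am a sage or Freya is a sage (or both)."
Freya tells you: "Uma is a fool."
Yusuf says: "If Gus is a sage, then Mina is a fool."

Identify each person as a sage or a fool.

Consider Mina. Suppose Mina is a sage.
Then Mina's own statement would have to be true, but it can't be — contradiction.
So Mina is a fool.
With that fixed, Ewan's statement is false, so Ewan is a fool.
With that fixed, Yusuf's statement is true, so Yusuf is a sage.
With that fixed, Gus's statement is false, so Gus is a fool.
Consider Uma. Suppose Uma is a fool.
Then Mina's statement comes out true, contradicting Mina being a fool.
So Uma is a sage.
With that fixed, Freya's statement is false, so Freya is a fool.

Mina: fool, Ewan: fool, Gus: fool, Uma: sage, Freya: fool, Yusuf: sage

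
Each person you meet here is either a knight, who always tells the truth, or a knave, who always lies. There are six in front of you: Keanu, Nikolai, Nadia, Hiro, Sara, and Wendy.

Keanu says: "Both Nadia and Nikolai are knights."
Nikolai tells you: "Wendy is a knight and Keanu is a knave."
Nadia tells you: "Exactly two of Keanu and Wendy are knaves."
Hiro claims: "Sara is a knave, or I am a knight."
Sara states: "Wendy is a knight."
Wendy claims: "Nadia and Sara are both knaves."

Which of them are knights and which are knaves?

Consider Keanu. Suppose Keanu is a knight.
Then no assignment of the remaining roles makes every statement match its speaker's type — contradiction.
So Keanu is a knave.
Consider Nikolai. Suppose Nikolai is a knight.
Then no assignment of the remaining roles makes every statement match its speaker's type — contradiction.
So Nikolai is a knave.
Consider Nadia. Suppose Nadia is a knave.
Then no assignment of the remaining roles makes every statement match its speaker's type — contradiction.
So Nadia is a knight.
With that fixed, Wendy's statement is false, so Wendy is a knave.
With that fixed, Sara's statement is false, so Sara is a knave.
With that fixed, Hiro's statement is true, so Hiro is a knight.

Keanu: knave, Nikolai: knave, Nadia: knight, Hiro: knight, Sara: knave, Wendy: knave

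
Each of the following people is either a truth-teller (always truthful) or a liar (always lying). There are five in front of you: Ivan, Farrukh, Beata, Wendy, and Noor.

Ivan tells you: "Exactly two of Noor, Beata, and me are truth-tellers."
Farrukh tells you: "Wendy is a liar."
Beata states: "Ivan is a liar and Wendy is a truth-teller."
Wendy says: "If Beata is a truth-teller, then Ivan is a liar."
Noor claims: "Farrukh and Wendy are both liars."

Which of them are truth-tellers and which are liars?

Consider Ivan. Suppose Ivan is a truth-teller.
Then no assignment of the remaining roles makes every statement match its speaker's type — contradiction.
So Ivan is a liar.
With that fixed, Wendy's statement is true, so Wendy is a truth-teller.
With that fixed, Noor's statement is false, so Noor is a liar.
With that fixed, Farrukh's statement is false, so Farrukh is a liar.
With that fixed, Beata's statement is true, so Beata is a truth-teller.

Ivan: liar, Farrukh: liar, Beata: truth-teller, Wendy: truth-teller, Noor: liar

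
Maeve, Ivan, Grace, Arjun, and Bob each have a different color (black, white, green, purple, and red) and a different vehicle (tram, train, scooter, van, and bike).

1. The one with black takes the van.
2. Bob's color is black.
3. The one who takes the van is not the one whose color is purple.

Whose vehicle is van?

With clues 1–2, Arjun, Grace, Ivan, and Maeve are impossible for the one with vehicle van.
That leaves Bob.

Bob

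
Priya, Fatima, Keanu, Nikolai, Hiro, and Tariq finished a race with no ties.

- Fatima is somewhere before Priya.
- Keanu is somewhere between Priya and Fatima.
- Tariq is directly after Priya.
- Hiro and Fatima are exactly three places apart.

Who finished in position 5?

With clues 1–2, Fatima is ruled out for place 5.
With clues 1–3, Keanu is ruled out for place 5.
With clues 1–4, Hiro, Nikolai, and Tariq are ruled out for place 5.
So place 5 is Priya.

Priya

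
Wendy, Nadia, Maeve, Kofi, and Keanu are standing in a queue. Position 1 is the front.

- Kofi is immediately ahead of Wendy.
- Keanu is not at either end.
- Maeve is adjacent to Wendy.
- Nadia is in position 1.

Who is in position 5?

With clue 1, Kofi is ruled out for position 5.
With clues 1–2, Keanu is ruled out for position 5.
With clues 1–3, Wendy is ruled out for position 5.
With clues 1–4, Nadia is ruled out for position 5.
So position 5 is Maeve.

Maeve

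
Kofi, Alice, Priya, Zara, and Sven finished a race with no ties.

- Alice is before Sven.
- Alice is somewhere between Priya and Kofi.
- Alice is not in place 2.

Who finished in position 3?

Alice

With clues 1–3, Kofi, Priya, Sven, and Zara are ruled out for place 3.
So place 3 is Alice.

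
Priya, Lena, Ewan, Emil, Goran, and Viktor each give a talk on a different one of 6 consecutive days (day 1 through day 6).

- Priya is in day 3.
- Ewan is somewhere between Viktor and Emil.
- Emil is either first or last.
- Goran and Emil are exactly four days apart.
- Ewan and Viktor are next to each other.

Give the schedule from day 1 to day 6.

From clue 1: Priya → day 3.
From clues 1–2: Ewan is in {2,4,5}.
From clues 1–3: Emil is in {1,6}.
From clues 1–5: Lena → day 1, Goran → day 2, Viktor → day 4, Ewan → day 5, Emil → day 6.

Lena, Goran, Priya, Viktor, Ewan, Emil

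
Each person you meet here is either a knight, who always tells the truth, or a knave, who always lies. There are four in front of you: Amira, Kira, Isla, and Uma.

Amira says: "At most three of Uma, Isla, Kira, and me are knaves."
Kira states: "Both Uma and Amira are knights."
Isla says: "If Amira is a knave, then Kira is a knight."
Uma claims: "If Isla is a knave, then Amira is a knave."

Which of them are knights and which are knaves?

Amira: knight, Kira: knight, Isla: knight, Uma: knight

Consider Amira. Suppose Amira is a knave.
Then no assignment of the remaining roles makes every statement match its speaker's type — contradiction.
So Amira is a knight.
With that fixed, Isla's statement is true, so Isla is a knight.
With that fixed, Uma's statement is true, so Uma is a knight.
With that fixed, Kira's statement is true, so Kira is a knight.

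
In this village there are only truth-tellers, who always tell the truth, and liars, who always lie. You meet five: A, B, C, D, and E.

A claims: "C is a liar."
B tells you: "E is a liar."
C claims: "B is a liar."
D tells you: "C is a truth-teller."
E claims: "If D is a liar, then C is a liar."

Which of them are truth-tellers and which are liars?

A: liar, B: liar, C: truth-teller, D: truth-teller, E: truth-teller

Consider A. Suppose A is a truth-teller.
Then no assignment of the remaining roles makes every statement match its speaker's type — contradiction.
So A is a liar.
Consider B. Suppose B is a truth-teller.
Then no assignment of the remaining roles makes every statement match its speaker's type — contradiction.
So B is a liar.
With that fixed, C's statement is true, so C is a truth-teller.
With that fixed, D's statement is true, so D is a truth-teller.
With that fixed, E's statement is true, so E is a truth-teller.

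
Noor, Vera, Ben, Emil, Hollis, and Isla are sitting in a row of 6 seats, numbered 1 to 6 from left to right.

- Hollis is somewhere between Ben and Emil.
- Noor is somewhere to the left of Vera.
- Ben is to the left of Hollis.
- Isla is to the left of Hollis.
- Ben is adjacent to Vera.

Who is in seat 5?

With clues 1–3, Ben is ruled out for seat 5.
With clues 1–4, Isla is ruled out for seat 5.
With clues 1–5, Emil, Noor, and Vera are ruled out for seat 5.
So seat 5 is Hollis.

Hollis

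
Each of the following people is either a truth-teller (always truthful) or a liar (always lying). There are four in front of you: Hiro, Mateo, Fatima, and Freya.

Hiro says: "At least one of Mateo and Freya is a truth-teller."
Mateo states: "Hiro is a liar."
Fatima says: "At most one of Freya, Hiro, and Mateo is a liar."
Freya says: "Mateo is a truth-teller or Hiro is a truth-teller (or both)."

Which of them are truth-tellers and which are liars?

Hiro: truth-teller, Mateo: liar, Fatima: truth-teller, Freya: truth-teller

Consider Hiro. Suppose Hiro is a liar.
Then no assignment of the remaining roles makes every statement match its speaker's type — contradiction.
So Hiro is a truth-teller.
With that fixed, Mateo's statement is false, so Mateo is a liar.
With that fixed, Freya's statement is true, so Freya is a truth-teller.
With that fixed, Fatima's statement is true, so Fatima is a truth-teller.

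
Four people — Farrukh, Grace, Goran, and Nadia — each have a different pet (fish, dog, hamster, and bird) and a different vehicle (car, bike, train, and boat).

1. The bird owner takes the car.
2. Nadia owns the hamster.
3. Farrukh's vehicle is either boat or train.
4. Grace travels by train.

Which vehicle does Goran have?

With clues 1–4, bike, boat, and train are impossible for Goran's vehicle.
That leaves car.

car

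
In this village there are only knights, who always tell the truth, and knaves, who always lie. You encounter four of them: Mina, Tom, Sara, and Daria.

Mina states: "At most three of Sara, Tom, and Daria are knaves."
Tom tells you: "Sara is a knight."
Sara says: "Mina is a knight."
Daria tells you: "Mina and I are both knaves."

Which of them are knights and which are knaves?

Mina: knight, Tom: knight, Sara: knight, Daria: knave

Regardless of anyone's role, Mina's statement is true, so Mina is a knight.
With that fixed, Sara's statement is true, so Sara is a knight.
With that fixed, Daria's statement is false, so Daria is a knave.
With that fixed, Tom's statement is true, so Tom is a knight.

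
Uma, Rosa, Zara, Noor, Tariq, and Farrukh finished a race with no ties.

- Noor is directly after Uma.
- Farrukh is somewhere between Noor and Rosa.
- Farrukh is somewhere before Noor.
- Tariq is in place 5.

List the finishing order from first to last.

From clue 1: Uma is in {1,2,3,4,5}.
From clues 1–2: Farrukh is in {2,3,4,5}.
From clues 1–3: Uma is in {3,4,5}.
From clues 1–4: Rosa → place 1, Farrukh → place 2, Uma → place 3, Noor → place 4, Tariq → place 5, Zara → place 6.

Rosa, Farrukh, Uma, Noor, Tariq, Zara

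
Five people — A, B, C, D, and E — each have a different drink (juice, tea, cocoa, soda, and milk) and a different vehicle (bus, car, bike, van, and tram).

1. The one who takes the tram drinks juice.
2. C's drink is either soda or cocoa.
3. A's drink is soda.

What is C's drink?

cocoa

With clues 1–2, juice, milk, and tea are impossible for C's drink.
With clues 1–3, soda is impossible for C's drink.
That leaves cocoa.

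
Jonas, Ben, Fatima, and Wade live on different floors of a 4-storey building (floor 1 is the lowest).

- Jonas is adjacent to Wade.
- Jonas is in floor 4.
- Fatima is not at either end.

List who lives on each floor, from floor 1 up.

Ben, Fatima, Wade, Jonas

From clues 1–2: Wade → floor 3, Jonas → floor 4.
From clues 1–3: Ben → floor 1, Fatima → floor 2.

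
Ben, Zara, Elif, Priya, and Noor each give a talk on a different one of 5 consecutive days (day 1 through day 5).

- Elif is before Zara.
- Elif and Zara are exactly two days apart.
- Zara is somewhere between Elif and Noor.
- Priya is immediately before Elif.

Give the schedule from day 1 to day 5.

From clue 1: Zara is in {2,3,4,5}.
From clues 1–2: Zara is in {3,4,5}.
From clues 1–3: Zara is in {3,4}.
From clues 1–4: Priya → day 1, Elif → day 2, Ben → day 3, Zara → day 4, Noor → day 5.

Priya, Elif, Ben, Zara, Noor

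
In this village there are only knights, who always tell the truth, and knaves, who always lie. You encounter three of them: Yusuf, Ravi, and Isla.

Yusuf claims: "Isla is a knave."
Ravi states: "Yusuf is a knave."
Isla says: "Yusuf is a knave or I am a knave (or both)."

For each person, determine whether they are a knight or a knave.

Yusuf: knave, Ravi: knight, Isla: knight

Consider Yusuf. Suppose Yusuf is a knight.
Then whichever role Isla has, Isla's statement has the wrong truth value — contradiction.
So Yusuf is a knave.
With that fixed, Ravi's statement is true, so Ravi is a knight.
With that fixed, Isla's statement is true, so Isla is a knight.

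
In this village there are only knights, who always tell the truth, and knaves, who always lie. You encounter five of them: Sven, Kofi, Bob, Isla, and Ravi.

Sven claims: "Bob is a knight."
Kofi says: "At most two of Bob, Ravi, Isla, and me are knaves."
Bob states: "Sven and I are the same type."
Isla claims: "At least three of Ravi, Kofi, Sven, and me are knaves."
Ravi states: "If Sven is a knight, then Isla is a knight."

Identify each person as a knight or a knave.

Consider Sven. Suppose Sven is a knave.
Then whichever role Bob has, Bob's statement has the wrong truth value — contradiction.
So Sven is a knight.
Consider Kofi. Suppose Kofi is a knave.
Then no assignment of the remaining roles makes every statement match its speaker's type — contradiction.
So Kofi is a knight.
With that fixed, Isla's statement is false, so Isla is a knave.
With that fixed, Ravi's statement is false, so Ravi is a knave.
Consider Bob. Suppose Bob is a knave.
Then Sven's statement comes out false, contradicting Sven being a knight.
So Bob is a knight.

Sven: knight, Kofi: knight, Bob: knight, Isla: knave, Ravi: knave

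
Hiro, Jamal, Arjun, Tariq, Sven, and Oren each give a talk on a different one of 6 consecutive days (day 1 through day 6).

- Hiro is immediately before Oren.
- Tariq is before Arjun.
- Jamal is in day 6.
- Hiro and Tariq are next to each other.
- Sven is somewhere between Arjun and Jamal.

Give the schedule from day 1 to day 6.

From clue 1: Hiro is in {1,2,3,4,5}.
From clues 1–3: Jamal → day 6.
From clues 1–4: Hiro is in {2,3}.
From clues 1–5: Tariq → day 1, Hiro → day 2, Oren → day 3, Arjun → day 4, Sven → day 5.

Tariq, Hiro, Oren, Arjun, Sven, Jamal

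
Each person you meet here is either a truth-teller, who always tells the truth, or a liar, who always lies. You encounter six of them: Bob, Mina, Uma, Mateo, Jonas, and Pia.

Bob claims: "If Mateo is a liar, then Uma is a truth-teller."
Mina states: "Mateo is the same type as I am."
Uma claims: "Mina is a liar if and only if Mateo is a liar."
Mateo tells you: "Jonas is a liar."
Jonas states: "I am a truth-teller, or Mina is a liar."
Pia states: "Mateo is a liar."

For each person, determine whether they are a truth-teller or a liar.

Consider Bob. Suppose Bob is a liar.
Then no assignment of the remaining roles makes every statement match its speaker's type — contradiction.
So Bob is a truth-teller.
Consider Mina. Suppose Mina is a liar.
Then no assignment of the remaining roles makes every statement match its speaker's type — contradiction.
So Mina is a truth-teller.
Consider Uma. Suppose Uma is a liar.
Then no assignment of the remaining roles makes every statement match its speaker's type — contradiction.
So Uma is a truth-teller.
Consider Mateo. Suppose Mateo is a liar.
Then Mina's statement comes out false, contradicting Mina being a truth-teller.
So Mateo is a truth-teller.
With that fixed, Pia's statement is false, so Pia is a liar.
Consider Jonas. Suppose Jonas is a truth-teller.
Then Mateo's statement comes out false, contradicting Mateo being a truth-teller.
So Jonas is a liar.

Bob: truth-teller, Mina: truth-teller, Uma: truth-teller, Mateo: truth-teller, Jonas: liar, Pia: liar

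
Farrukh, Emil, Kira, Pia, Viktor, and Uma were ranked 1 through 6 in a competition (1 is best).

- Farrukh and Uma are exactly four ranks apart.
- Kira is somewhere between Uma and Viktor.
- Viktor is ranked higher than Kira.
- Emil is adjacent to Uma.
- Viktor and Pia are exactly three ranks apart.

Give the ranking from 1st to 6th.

From clue 1: Farrukh is in {1,2,5,6}.
From clues 1–3: Farrukh is in {1,2}.
From clues 1–5: Viktor → rank 1, Farrukh → rank 2, Kira → rank 3, Pia → rank 4, Emil → rank 5, Uma → rank 6.

Viktor, Farrukh, Kira, Pia, Emil, Uma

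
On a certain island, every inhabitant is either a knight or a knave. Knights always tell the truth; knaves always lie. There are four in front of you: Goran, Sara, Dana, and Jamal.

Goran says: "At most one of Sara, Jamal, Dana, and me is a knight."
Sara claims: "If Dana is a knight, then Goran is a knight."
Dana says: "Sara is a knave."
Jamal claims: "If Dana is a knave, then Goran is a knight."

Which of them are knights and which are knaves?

Goran: knave, Sara: knave, Dana: knight, Jamal: knight

Consider Goran. Suppose Goran is a knight.
Then no assignment of the remaining roles makes every statement match its speaker's type — contradiction.
So Goran is a knave.
Consider Sara. Suppose Sara is a knight.
Then no assignment of the remaining roles makes every statement match its speaker's type — contradiction.
So Sara is a knave.
With that fixed, Dana's statement is true, so Dana is a knight.
With that fixed, Jamal's statement is true, so Jamal is a knight.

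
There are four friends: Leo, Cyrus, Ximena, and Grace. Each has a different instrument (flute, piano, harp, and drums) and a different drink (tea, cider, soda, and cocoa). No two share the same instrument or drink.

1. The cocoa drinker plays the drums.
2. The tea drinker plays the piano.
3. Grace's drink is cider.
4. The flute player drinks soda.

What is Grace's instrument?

With clues 1–3, drums and piano are impossible for Grace's instrument.
With clues 1–4, flute is impossible for Grace's instrument.
That leaves harp.

harp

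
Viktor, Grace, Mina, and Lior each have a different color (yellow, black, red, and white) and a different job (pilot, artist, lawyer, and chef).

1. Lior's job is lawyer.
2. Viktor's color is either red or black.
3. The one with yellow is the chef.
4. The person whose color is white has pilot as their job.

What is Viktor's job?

Clue 1 rules out lawyer for Viktor's job.
With clues 1–3, chef is impossible for Viktor's job.
With clues 1–4, pilot is impossible for Viktor's job.
That leaves artist.

artist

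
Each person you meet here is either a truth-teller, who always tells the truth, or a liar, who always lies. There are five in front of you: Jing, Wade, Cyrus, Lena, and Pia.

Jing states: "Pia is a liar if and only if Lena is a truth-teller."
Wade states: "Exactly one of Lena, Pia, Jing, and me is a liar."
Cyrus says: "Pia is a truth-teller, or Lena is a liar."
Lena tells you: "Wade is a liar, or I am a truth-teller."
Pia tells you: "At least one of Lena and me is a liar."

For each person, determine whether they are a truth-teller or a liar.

Consider Jing. Suppose Jing is a liar.
Then no assignment of the remaining roles makes every statement match its speaker's type — contradiction.
So Jing is a truth-teller.
Consider Wade. Suppose Wade is a liar.
Then no assignment of the remaining roles makes every statement match its speaker's type — contradiction.
So Wade is a truth-teller.
Consider Cyrus. Suppose Cyrus is a liar.
Then no assignment of the remaining roles makes every statement match its speaker's type — contradiction.
So Cyrus is a truth-teller.
Consider Lena. Suppose Lena is a truth-teller.
Then whichever role Pia has, Pia's statement has the wrong truth value — contradiction.
So Lena is a liar.
With that fixed, Pia's statement is true, so Pia is a truth-teller.

Jing: truth-teller, Wade: truth-teller, Cyrus: truth-teller, Lena: liar, Pia: truth-teller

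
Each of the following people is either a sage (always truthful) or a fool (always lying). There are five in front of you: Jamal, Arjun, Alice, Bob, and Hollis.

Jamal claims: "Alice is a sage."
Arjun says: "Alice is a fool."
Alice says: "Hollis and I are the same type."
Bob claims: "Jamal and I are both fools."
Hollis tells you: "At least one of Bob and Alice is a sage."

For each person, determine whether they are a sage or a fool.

Consider Jamal. Suppose Jamal is a fool.
Then whichever role Bob has, Bob's statement has the wrong truth value — contradiction.
So Jamal is a sage.
With that fixed, Bob's statement is false, so Bob is a fool.
Consider Arjun. Suppose Arjun is a sage.
Then no assignment of the remaining roles makes every statement match its speaker's type — contradiction.
So Arjun is a fool.
Consider Alice. Suppose Alice is a fool.
Then Jamal's statement comes out false, contradicting Jamal being a sage.
So Alice is a sage.
With that fixed, Hollis's statement is true, so Hollis is a sage.

Jamal: sage, Arjun: fool, Alice: sage, Bob: fool, Hollis: sage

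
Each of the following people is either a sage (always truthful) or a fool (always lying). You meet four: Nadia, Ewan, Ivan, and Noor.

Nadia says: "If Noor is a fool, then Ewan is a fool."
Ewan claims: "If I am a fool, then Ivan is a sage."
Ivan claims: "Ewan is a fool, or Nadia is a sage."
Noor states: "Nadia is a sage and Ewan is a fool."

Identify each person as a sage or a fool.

Nadia: fool, Ewan: sage, Ivan: fool, Noor: fool

Consider Nadia. Suppose Nadia is a sage.
Then no assignment of the remaining roles makes every statement match its speaker's type — contradiction.
So Nadia is a fool.
With that fixed, Noor's statement is false, so Noor is a fool.
Consider Ewan. Suppose Ewan is a fool.
Then Nadia's statement comes out true, contradicting Nadia being a fool.
So Ewan is a sage.
With that fixed, Ivan's statement is false, so Ivan is a fool.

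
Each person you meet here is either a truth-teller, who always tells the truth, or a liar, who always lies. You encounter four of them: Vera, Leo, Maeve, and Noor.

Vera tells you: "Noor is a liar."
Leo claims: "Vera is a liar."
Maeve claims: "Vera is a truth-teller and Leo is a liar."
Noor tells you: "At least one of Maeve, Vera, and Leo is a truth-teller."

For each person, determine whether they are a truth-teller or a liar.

Consider Vera. Suppose Vera is a truth-teller.
Then no assignment of the remaining roles makes every statement match its speaker's type — contradiction.
So Vera is a liar.
With that fixed, Leo's statement is true, so Leo is a truth-teller.
With that fixed, Maeve's statement is false, so Maeve is a liar.
With that fixed, Noor's statement is true, so Noor is a truth-teller.

Vera: liar, Leo: truth-teller, Maeve: liar, Noor: truth-teller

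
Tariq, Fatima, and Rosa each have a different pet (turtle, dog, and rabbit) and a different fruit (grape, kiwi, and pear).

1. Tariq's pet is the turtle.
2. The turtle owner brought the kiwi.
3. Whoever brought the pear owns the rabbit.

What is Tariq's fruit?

With clues 1–2, grape and pear are impossible for Tariq's fruit.
That leaves kiwi.

kiwi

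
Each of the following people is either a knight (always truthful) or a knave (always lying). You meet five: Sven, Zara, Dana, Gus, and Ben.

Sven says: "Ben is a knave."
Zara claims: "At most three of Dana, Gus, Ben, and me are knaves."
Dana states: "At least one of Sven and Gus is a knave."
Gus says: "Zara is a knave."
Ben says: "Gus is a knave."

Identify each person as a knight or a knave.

Consider Sven. Suppose Sven is a knight.
Then no assignment of the remaining roles makes every statement match its speaker's type — contradiction.
So Sven is a knave.
With that fixed, Dana's statement is true, so Dana is a knight.
With that fixed, Zara's statement is true, so Zara is a knight.
With that fixed, Gus's statement is false, so Gus is a knave.
With that fixed, Ben's statement is true, so Ben is a knight.

Sven: knave, Zara: knight, Dana: knight, Gus: knave, Ben: knight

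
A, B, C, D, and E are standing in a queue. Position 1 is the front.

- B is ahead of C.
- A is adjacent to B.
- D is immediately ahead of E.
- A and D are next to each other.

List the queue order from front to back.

From clue 1: B is in {1,2,3,4}.
From clues 1–2: C is in {3,4,5}.
From clues 1–3: C is in {3,5}.
From clues 1–4: B → position 1, A → position 2, D → position 3, E → position 4, C → position 5.

B, A, D, E, C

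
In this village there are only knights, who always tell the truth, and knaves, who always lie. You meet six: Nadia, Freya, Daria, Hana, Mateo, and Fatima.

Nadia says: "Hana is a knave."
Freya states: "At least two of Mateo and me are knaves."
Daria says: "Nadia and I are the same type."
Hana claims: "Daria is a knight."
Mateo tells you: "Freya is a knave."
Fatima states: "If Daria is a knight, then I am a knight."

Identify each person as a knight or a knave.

Consider Nadia. Suppose Nadia is a knave.
Then whichever role Daria has, Daria's statement has the wrong truth value — contradiction.
So Nadia is a knight.
Consider Freya. Suppose Freya is a knight.
Then Freya's own statement would have to be true, but it can't be — contradiction.
So Freya is a knave.
With that fixed, Mateo's statement is true, so Mateo is a knight.
Consider Daria. Suppose Daria is a knight.
Then no assignment of the remaining roles makes every statement match its speaker's type — contradiction.
So Daria is a knave.
With that fixed, Hana's statement is false, so Hana is a knave.
With that fixed, Fatima's statement is true, so Fatima is a knight.

Nadia: knight, Freya: knave, Daria: knave, Hana: knave, Mateo: knight, Fatima: knight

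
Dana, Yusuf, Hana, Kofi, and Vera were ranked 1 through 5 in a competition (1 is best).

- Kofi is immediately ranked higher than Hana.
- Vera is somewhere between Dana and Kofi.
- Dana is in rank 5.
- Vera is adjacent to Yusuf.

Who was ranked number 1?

Kofi

With clue 1, Hana is ruled out for rank 1.
With clues 1–2, Vera is ruled out for rank 1.
With clues 1–3, Dana is ruled out for rank 1.
With clues 1–4, Yusuf is ruled out for rank 1.
So rank 1 is Kofi.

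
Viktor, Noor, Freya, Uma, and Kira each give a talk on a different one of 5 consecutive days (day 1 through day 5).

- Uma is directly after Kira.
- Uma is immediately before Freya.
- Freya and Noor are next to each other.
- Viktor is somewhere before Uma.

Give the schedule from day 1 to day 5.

From clue 1: Uma is in {2,3,4,5}.
From clues 1–2: Freya is in {3,4,5}.
From clues 1–3: Viktor is in {1,5}.
From clues 1–4: Viktor → day 1, Kira → day 2, Uma → day 3, Freya → day 4, Noor → day 5.

Viktor, Kira, Uma, Freya, Noor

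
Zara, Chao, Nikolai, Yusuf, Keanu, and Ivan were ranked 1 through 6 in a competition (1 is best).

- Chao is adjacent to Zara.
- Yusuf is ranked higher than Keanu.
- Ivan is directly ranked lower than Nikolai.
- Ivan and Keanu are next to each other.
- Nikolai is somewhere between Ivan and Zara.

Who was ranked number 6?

With clues 1–2, Yusuf is ruled out for rank 6.
With clues 1–3, Nikolai is ruled out for rank 6.
With clues 1–4, Ivan is ruled out for rank 6.
With clues 1–5, Chao and Zara are ruled out for rank 6.
So rank 6 is Keanu.

Keanu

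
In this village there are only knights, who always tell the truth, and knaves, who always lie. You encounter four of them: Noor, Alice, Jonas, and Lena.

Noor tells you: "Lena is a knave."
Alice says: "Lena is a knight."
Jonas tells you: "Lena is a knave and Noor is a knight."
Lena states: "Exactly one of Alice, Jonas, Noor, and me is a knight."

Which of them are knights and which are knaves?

Consider Noor. Suppose Noor is a knave.
Then no assignment of the remaining roles makes every statement match its speaker's type — contradiction.
So Noor is a knight.
Consider Alice. Suppose Alice is a knight.
Then no assignment of the remaining roles makes every statement match its speaker's type — contradiction.
So Alice is a knave.
Consider Jonas. Suppose Jonas is a knave.
Then whichever role Lena has, Lena's statement has the wrong truth value — contradiction.
So Jonas is a knight.
With that fixed, Lena's statement is false, so Lena is a knave.

Noor: knight, Alice: knave, Jonas: knight, Lena: knave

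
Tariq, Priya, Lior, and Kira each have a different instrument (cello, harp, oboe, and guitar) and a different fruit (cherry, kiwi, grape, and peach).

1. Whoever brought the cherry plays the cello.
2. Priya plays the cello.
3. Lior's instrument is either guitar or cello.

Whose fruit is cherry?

With clues 1–2, Kira, Lior, and Tariq are impossible for the one with fruit cherry.
That leaves Priya.

Priya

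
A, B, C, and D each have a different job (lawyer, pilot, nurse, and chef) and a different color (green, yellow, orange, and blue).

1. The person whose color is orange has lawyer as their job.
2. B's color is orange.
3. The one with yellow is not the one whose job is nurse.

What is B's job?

lawyer

With clues 1–2, chef, nurse, and pilot are impossible for B's job.
That leaves lawyer.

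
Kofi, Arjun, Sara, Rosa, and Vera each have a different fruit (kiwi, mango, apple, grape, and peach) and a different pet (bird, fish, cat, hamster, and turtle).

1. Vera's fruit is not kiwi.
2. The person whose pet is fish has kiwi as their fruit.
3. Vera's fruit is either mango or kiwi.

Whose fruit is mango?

With clues 1–3, Arjun, Kofi, Rosa, and Sara are impossible for the one with fruit mango.
That leaves Vera.

Vera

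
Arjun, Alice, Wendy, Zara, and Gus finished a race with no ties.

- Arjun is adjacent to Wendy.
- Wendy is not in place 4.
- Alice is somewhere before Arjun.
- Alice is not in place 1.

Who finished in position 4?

With clues 1–2, Wendy is ruled out for place 4.
With clues 1–3, Alice is ruled out for place 4.
With clues 1–4, Gus and Zara are ruled out for place 4.
So place 4 is Arjun.

Arjun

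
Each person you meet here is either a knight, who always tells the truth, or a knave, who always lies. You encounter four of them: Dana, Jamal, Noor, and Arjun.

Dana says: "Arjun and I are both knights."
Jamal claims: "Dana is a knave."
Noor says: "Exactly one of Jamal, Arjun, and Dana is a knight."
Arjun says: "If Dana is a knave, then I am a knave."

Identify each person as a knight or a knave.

Consider Dana. Suppose Dana is a knave.
Then whichever role Arjun has, Arjun's statement has the wrong truth value — contradiction.
So Dana is a knight.
With that fixed, Jamal's statement is false, so Jamal is a knave.
With that fixed, Arjun's statement is true, so Arjun is a knight.
With that fixed, Noor's statement is false, so Noor is a knave.

Dana: knight, Jamal: knave, Noor: knave, Arjun: knight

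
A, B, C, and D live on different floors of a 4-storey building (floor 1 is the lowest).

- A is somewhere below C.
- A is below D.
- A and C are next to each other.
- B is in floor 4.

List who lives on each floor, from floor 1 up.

From clue 1: A is in {1,2,3}.
From clues 1–2: A is in {1,2}.
From clues 1–4: A → floor 1, C → floor 2, D → floor 3, B → floor 4.

A, C, D, B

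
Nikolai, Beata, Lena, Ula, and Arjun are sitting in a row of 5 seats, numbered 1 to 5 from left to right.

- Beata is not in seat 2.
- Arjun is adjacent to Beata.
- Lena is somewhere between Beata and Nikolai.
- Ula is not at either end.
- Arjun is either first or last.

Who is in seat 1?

Nikolai

With clues 1–2, Arjun is ruled out for seat 1.
With clues 1–3, Lena is ruled out for seat 1.
With clues 1–4, Ula is ruled out for seat 1.
With clues 1–5, Beata is ruled out for seat 1.
So seat 1 is Nikolai.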